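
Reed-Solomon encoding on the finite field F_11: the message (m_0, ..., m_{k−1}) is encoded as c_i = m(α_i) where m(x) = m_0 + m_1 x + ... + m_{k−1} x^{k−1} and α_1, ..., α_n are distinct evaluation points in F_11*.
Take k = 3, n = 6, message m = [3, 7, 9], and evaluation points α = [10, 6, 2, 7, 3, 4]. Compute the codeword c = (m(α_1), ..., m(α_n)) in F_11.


c = [5, 6, 9, 9, 6, 10]

Message polynomial: m(x) = 3 + 7·x + 9·x^2 (mod 11).
For each evaluation point α_i, compute m(α_i) mod 11:
  α_1 = 10: Horner steps 9 → 9 → 5, so m(10) = 5.
  α_2 = 6: Horner steps 9 → 6 → 6, so m(6) = 6.
  α_3 = 2: Horner steps 9 → 3 → 9, so m(2) = 9.
  α_4 = 7: Horner steps 9 → 4 → 9, so m(7) = 9.
  α_5 = 3: Horner steps 9 → 1 → 6, so m(3) = 6.
  α_6 = 4: Horner steps 9 → 10 → 10, so m(4) = 10.
Codeword c = [5, 6, 9, 9, 6, 10] ∈ F_11^6.


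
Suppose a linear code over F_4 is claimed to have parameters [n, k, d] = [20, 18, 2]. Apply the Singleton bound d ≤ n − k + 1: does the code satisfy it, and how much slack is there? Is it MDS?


Singleton RHS = n − k + 1 = 3, slack = 1, bound satisfied, not MDS.

Singleton bound: d ≤ n − k + 1.
Here n = 20, k = 18, so n − k + 1 = 3.
Given d = 2, check d ≤ 3: YES.
Slack = (n − k + 1) − d = 1.
The code is NOT MDS (slack = 1 > 0).
Description: the claimed parameters are [20, 18, 2]_4; such a code would be non-MDS.


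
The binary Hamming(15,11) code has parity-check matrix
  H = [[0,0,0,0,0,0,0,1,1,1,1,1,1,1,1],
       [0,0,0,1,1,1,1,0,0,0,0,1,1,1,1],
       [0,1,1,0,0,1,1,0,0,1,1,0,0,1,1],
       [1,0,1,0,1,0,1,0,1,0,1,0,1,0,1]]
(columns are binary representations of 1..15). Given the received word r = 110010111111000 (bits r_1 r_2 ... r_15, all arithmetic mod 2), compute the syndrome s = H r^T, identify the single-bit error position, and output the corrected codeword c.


s = (1, 1, 0, 1)^T, error position = 13, corrected codeword c = 110010111111100

Compute s = H r^T mod 2 one row at a time:
  s_1 = 1 + 1 + 1 + 1 + 1 + 0 + 0 + 0 = 5 ≡ 1 (mod 2).
  s_2 = 0 + 1 + 0 + 1 + 1 + 0 + 0 + 0 = 3 ≡ 1 (mod 2).
  s_3 = 1 + 0 + 0 + 1 + 1 + 1 + 0 + 0 = 4 ≡ 0 (mod 2).
  s_4 = 1 + 0 + 1 + 1 + 1 + 1 + 0 + 0 = 5 ≡ 1 (mod 2).
s = (1, 1, 0, 1)^T — this equals column 13 of H (binary 1101), so error is at position 13.
Correct: flip bit 13 of r = 110010111111000 to get c = 110010111111100.


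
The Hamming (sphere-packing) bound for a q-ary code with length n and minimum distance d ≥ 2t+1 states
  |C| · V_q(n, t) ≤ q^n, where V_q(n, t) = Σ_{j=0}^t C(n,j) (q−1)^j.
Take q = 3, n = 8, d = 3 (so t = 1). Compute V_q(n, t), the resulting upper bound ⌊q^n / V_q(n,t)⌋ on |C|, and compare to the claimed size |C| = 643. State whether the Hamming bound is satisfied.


V_q(n, t) = 17, q^n = 6561, Hamming bound = 385, |C| = 643 > bound (violated).

Step 1: Compute V_q(n, t) = Σ_{j=0}^1 C(n, j) (q−1)^j.
  j = 0: C(8,0)·(2)^0 = 1·1 = 1.
  j = 1: C(8,1)·(2)^1 = 8·2 = 16.
  V_q(n, t) = 1 + 16 = 17.
Step 2: q^n = 3^8 = 6561.
Step 3: Hamming bound ⌊q^n / V_q(n,t)⌋ = ⌊6561/17⌋ = 385.
Step 4: Compare |C| = 643 to 385: violated.
The claimed |C| lies above the Hamming bound, so no 3-ary code of length 8 with d ≥ 3 can have 643 codewords.


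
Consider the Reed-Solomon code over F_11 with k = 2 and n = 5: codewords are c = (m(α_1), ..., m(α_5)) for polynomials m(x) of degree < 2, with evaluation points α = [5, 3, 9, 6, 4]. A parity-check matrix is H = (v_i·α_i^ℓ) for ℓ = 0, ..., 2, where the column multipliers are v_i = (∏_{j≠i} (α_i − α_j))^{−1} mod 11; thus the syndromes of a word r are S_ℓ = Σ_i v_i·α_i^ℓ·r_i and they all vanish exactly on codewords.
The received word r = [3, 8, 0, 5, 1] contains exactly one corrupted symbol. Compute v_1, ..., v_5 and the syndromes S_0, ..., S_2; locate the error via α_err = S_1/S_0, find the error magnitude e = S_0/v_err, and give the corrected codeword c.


S = (3, 9, 5), error at position 2, error magnitude e = 9, c = [3, 10, 0, 5, 1].

Step 1: column multipliers v_i = (∏_{j≠i}(α_i − α_j))^{−1} mod 11.
  i = 1 (α = 5): (5−3)(5−9)(5−6)(5−4) = 2·(−4)·(−1)·1 = 8 ≡ 8, so v_1 = 8^{−1} = 7 (mod 11).
  i = 2 (α = 3): (3−5)(3−9)(3−6)(3−4) = (−2)·(−6)·(−3)·(−1) = 36 ≡ 3, so v_2 = 3^{−1} = 4 (mod 11).
  i = 3 (α = 9): (9−5)(9−3)(9−6)(9−4) = 4·6·3·5 = 360 ≡ 8, so v_3 = 8^{−1} = 7 (mod 11).
  i = 4 (α = 6): (6−5)(6−3)(6−9)(6−4) = 1·3·(−3)·2 = −18 ≡ 4, so v_4 = 4^{−1} = 3 (mod 11).
  i = 5 (α = 4): (4−5)(4−3)(4−9)(4−6) = (−1)·1·(−5)·(−2) = −10 ≡ 1, so v_5 = 1^{−1} = 1 (mod 11).
  v = [7, 4, 7, 3, 1].
Step 2: syndromes of r = [3, 8, 0, 5, 1] (all sums mod 11).
  S_0 = Σ v_i r_i = 7·3 + 4·8 + 7·0 + 3·5 + 1·1 = 69 ≡ 3.
  S_1 = Σ v_i α_i r_i = 7·5·3 + 4·3·8 + 7·9·0 + 3·6·5 + 1·4·1 = 295 ≡ 9.
  α_i^2 mod 11 = [3, 9, 4, 3, 5].
  S_2 = Σ v_i α_i^2 r_i = 7·3·3 + 4·9·8 + 7·4·0 + 3·3·5 + 1·5·1 = 401 ≡ 5.
  S = (3, 9, 5) ≠ 0, so r is not a codeword (an error is present).
Step 3: locate the error. For a single error e at position i, S_ℓ = v_i·e·α_i^ℓ, so α_err = S_1/S_0.
  S_0^{−1} = 3^{−1} = 4 (mod 11), so α_err = 9·4 = 36 ≡ 3 = α_2. Error position i = 2.
  Consistency check: S_2/S_1 = 5·5 = 25 ≡ 3 = α_err ✓ (single-error assumption holds).
Step 4: error magnitude e = S_0/v_2 = S_0·∏_{j≠2}(α_2 − α_j) = 3·3 = 9 ≡ 9 (mod 11).
Step 5: correct position 2: c_2 = r_2 − e = 8 − 9 ≡ 10 (mod 11). Hence c = [3, 10, 0, 5, 1].
  Check: interpolating c through the α_i gives m(x) = 4 + 2·x (degree < 2) with m(α_i) = c_i for every i, so c is indeed a codeword.


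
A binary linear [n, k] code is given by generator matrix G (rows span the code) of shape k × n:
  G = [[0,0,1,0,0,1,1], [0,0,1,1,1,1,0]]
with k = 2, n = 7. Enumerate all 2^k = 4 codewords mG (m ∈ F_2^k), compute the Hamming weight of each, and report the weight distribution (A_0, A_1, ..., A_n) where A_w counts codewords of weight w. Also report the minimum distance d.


Weight distribution: A_0 = 1, A_3 = 2, A_4 = 1. Minimum distance d = 3.

Enumerate all 2^2 = 4 messages m ∈ F_2^2.
For each, compute codeword c = mG in F_2^7, then tally its weight.
  m = 00 → c = 0000000, weight = 0.
  m = 10 → c = 0010011, weight = 3.
  m = 01 → c = 0011110, weight = 4.
  m = 11 → c = 0001101, weight = 3.
Tally weights:
  weight 0: 1 codewords.
  weight 3: 2 codewords.
  weight 4: 1 codewords.
Minimum distance d = smallest w > 0 with A_w > 0 = 3.
Sanity: Σ A_w = 4 = 2^2 = 4 ✓.


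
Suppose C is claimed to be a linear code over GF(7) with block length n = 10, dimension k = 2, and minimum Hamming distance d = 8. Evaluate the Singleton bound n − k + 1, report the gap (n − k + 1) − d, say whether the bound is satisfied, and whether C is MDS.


Singleton RHS = n − k + 1 = 9, slack = 1, bound satisfied, not MDS.

Singleton bound: d ≤ n − k + 1.
Here n = 10, k = 2, so n − k + 1 = 9.
Given d = 8, check d ≤ 9: YES.
Slack = (n − k + 1) − d = 1.
The code is NOT MDS (slack = 1 > 0).
Description: the claimed parameters are [10, 2, 8]_7; such a code would be non-MDS.


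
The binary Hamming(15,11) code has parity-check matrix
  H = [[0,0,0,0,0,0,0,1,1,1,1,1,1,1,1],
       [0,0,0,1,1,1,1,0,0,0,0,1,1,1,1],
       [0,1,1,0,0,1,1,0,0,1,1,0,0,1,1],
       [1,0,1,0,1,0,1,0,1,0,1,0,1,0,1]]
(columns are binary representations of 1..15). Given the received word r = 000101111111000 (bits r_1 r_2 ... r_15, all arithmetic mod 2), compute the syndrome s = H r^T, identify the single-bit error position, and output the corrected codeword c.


s = (1, 0, 0, 1)^T, error position = 9, corrected codeword c = 000101110111000

Compute s = H r^T mod 2 one row at a time:
  s_1 = 1 + 1 + 1 + 1 + 1 + 0 + 0 + 0 = 5 ≡ 1 (mod 2).
  s_2 = 1 + 0 + 1 + 1 + 1 + 0 + 0 + 0 = 4 ≡ 0 (mod 2).
  s_3 = 0 + 0 + 1 + 1 + 1 + 1 + 0 + 0 = 4 ≡ 0 (mod 2).
  s_4 = 0 + 0 + 0 + 1 + 1 + 1 + 0 + 0 = 3 ≡ 1 (mod 2).
s = (1, 0, 0, 1)^T — this equals column 9 of H (binary 1001), so error is at position 9.
Correct: flip bit 9 of r = 000101111111000 to get c = 000101110111000.


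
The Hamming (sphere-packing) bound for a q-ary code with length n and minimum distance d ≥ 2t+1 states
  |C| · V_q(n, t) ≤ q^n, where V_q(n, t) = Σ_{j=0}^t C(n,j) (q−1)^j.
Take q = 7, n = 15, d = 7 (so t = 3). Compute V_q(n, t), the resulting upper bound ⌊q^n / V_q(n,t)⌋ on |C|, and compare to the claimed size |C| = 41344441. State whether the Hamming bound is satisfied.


V_q(n, t) = 102151, q^n = 4747561509943, Hamming bound = 46475918, |C| = 41344441 ≤ bound (satisfied).

Step 1: Compute V_q(n, t) = Σ_{j=0}^3 C(n, j) (q−1)^j.
  j = 0: C(15,0)·(6)^0 = 1·1 = 1.
  j = 1: C(15,1)·(6)^1 = 15·6 = 90.
  j = 2: C(15,2)·(6)^2 = 105·36 = 3780.
  j = 3: C(15,3)·(6)^3 = 455·216 = 98280.
  V_q(n, t) = 1 + 90 + 3780 + 98280 = 102151.
Step 2: q^n = 7^15 = 4747561509943.
Step 3: Hamming bound ⌊q^n / V_q(n,t)⌋ = ⌊4747561509943/102151⌋ = 46475918.
Step 4: Compare |C| = 41344441 to 46475918: satisfied.
The claimed |C| lies below the Hamming bound.


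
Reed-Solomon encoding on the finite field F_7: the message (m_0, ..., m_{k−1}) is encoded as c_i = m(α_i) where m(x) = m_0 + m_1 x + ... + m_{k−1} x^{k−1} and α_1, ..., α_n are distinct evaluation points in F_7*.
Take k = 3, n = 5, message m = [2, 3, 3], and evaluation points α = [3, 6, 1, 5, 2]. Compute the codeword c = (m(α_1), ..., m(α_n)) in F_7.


c = [3, 2, 1, 1, 6]

Message polynomial: m(x) = 2 + 3·x + 3·x^2 (mod 7).
For each evaluation point α_i, compute m(α_i) mod 7:
  α_1 = 3: Horner steps 3 → 5 → 3, so m(3) = 3.
  α_2 = 6: Horner steps 3 → 0 → 2, so m(6) = 2.
  α_3 = 1: Horner steps 3 → 6 → 1, so m(1) = 1.
  α_4 = 5: Horner steps 3 → 4 → 1, so m(5) = 1.
  α_5 = 2: Horner steps 3 → 2 → 6, so m(2) = 6.
Codeword c = [3, 2, 1, 1, 6] ∈ F_7^5.


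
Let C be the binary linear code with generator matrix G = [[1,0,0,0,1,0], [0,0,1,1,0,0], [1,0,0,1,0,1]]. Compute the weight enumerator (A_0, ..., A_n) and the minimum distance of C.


Weight distribution: A_0 = 1, A_2 = 2, A_3 = 4, A_4 = 1. Minimum distance d = 2.

Enumerate all 2^3 = 8 messages m ∈ F_2^3.
For each, compute codeword c = mG in F_2^6, then tally its weight.
  m = 000 → c = 000000, weight = 0.
  m = 100 → c = 100010, weight = 2.
  m = 010 → c = 001100, weight = 2.
  m = 110 → c = 101110, weight = 4.
  m = 001 → c = 100101, weight = 3.
  m = 101 → c = 000111, weight = 3.
  m = 011 → c = 101001, weight = 3.
  m = 111 → c = 001011, weight = 3.
Tally weights:
  weight 0: 1 codewords.
  weight 2: 2 codewords.
  weight 3: 4 codewords.
  weight 4: 1 codewords.
Minimum distance d = smallest w > 0 with A_w > 0 = 2.
Sanity: Σ A_w = 8 = 2^3 = 8 ✓.


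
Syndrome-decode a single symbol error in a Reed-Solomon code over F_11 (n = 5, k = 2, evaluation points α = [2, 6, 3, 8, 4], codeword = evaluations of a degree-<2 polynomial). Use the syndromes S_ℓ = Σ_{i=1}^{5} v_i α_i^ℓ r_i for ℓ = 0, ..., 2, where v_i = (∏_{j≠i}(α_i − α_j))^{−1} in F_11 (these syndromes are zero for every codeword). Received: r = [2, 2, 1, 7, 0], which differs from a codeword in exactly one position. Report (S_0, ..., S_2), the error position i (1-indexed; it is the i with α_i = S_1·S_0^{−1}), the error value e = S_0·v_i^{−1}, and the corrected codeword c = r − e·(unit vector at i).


S = (10, 5, 8), error at position 2, error magnitude e = 4, c = [2, 9, 1, 7, 0].

Step 1: column multipliers v_i = (∏_{j≠i}(α_i − α_j))^{−1} mod 11.
  i = 1 (α = 2): (2−6)(2−3)(2−8)(2−4) = (−4)·(−1)·(−6)·(−2) = 48 ≡ 4, so v_1 = 4^{−1} = 3 (mod 11).
  i = 2 (α = 6): (6−2)(6−3)(6−8)(6−4) = 4·3·(−2)·2 = −48 ≡ 7, so v_2 = 7^{−1} = 8 (mod 11).
  i = 3 (α = 3): (3−2)(3−6)(3−8)(3−4) = 1·(−3)·(−5)·(−1) = −15 ≡ 7, so v_3 = 7^{−1} = 8 (mod 11).
  i = 4 (α = 8): (8−2)(8−6)(8−3)(8−4) = 6·2·5·4 = 240 ≡ 9, so v_4 = 9^{−1} = 5 (mod 11).
  i = 5 (α = 4): (4−2)(4−6)(4−3)(4−8) = 2·(−2)·1·(−4) = 16 ≡ 5, so v_5 = 5^{−1} = 9 (mod 11).
  v = [3, 8, 8, 5, 9].
Step 2: syndromes of r = [2, 2, 1, 7, 0] (all sums mod 11).
  S_0 = Σ v_i r_i = 3·2 + 8·2 + 8·1 + 5·7 + 9·0 = 65 ≡ 10.
  S_1 = Σ v_i α_i r_i = 3·2·2 + 8·6·2 + 8·3·1 + 5·8·7 + 9·4·0 = 412 ≡ 5.
  α_i^2 mod 11 = [4, 3, 9, 9, 5].
  S_2 = Σ v_i α_i^2 r_i = 3·4·2 + 8·3·2 + 8·9·1 + 5·9·7 + 9·5·0 = 459 ≡ 8.
  S = (10, 5, 8) ≠ 0, so r is not a codeword (an error is present).
Step 3: locate the error. For a single error e at position i, S_ℓ = v_i·e·α_i^ℓ, so α_err = S_1/S_0.
  S_0^{−1} = 10^{−1} = 10 (mod 11), so α_err = 5·10 = 50 ≡ 6 = α_2. Error position i = 2.
  Consistency check: S_2/S_1 = 8·9 = 72 ≡ 6 = α_err ✓ (single-error assumption holds).
Step 4: error magnitude e = S_0/v_2 = S_0·∏_{j≠2}(α_2 − α_j) = 10·7 = 70 ≡ 4 (mod 11).
Step 5: correct position 2: c_2 = r_2 − e = 2 − 4 ≡ 9 (mod 11). Hence c = [2, 9, 1, 7, 0].
  Check: interpolating c through the α_i gives m(x) = 4 + 10·x (degree < 2) with m(α_i) = c_i for every i, so c is indeed a codeword.


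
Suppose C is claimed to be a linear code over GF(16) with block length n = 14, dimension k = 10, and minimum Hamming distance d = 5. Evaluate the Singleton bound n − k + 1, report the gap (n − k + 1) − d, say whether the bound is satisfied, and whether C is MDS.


Singleton RHS = n − k + 1 = 5, slack = 0, bound satisfied, MDS.

Singleton bound: d ≤ n − k + 1.
Here n = 14, k = 10, so n − k + 1 = 5.
Given d = 5, check d ≤ 5: YES.
Slack = (n − k + 1) − d = 0.
The code is MDS (slack = 0).
Description: the claimed parameters are [14, 10, 5]_16; such a code would be MDS (meets Singleton bound).


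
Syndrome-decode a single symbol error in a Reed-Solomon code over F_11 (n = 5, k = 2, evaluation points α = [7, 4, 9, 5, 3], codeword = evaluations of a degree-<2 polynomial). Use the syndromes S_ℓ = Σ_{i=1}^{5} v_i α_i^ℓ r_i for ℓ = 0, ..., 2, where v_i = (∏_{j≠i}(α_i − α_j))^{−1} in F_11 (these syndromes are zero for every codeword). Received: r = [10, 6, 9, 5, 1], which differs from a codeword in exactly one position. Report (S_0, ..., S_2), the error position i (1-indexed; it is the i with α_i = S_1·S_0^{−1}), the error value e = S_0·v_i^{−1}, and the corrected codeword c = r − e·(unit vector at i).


S = (1, 5, 3), error at position 4, error magnitude e = 5, c = [10, 6, 9, 0, 1].

Step 1: column multipliers v_i = (∏_{j≠i}(α_i − α_j))^{−1} mod 11.
  i = 1 (α = 7): (7−4)(7−9)(7−5)(7−3) = 3·(−2)·2·4 = −48 ≡ 7, so v_1 = 7^{−1} = 8 (mod 11).
  i = 2 (α = 4): (4−7)(4−9)(4−5)(4−3) = (−3)·(−5)·(−1)·1 = −15 ≡ 7, so v_2 = 7^{−1} = 8 (mod 11).
  i = 3 (α = 9): (9−7)(9−4)(9−5)(9−3) = 2·5·4·6 = 240 ≡ 9, so v_3 = 9^{−1} = 5 (mod 11).
  i = 4 (α = 5): (5−7)(5−4)(5−9)(5−3) = (−2)·1·(−4)·2 = 16 ≡ 5, so v_4 = 5^{−1} = 9 (mod 11).
  i = 5 (α = 3): (3−7)(3−4)(3−9)(3−5) = (−4)·(−1)·(−6)·(−2) = 48 ≡ 4, so v_5 = 4^{−1} = 3 (mod 11).
  v = [8, 8, 5, 9, 3].
Step 2: syndromes of r = [10, 6, 9, 5, 1] (all sums mod 11).
  S_0 = Σ v_i r_i = 8·10 + 8·6 + 5·9 + 9·5 + 3·1 = 221 ≡ 1.
  S_1 = Σ v_i α_i r_i = 8·7·10 + 8·4·6 + 5·9·9 + 9·5·5 + 3·3·1 = 1391 ≡ 5.
  α_i^2 mod 11 = [5, 5, 4, 3, 9].
  S_2 = Σ v_i α_i^2 r_i = 8·5·10 + 8·5·6 + 5·4·9 + 9·3·5 + 3·9·1 = 982 ≡ 3.
  S = (1, 5, 3) ≠ 0, so r is not a codeword (an error is present).
Step 3: locate the error. For a single error e at position i, S_ℓ = v_i·e·α_i^ℓ, so α_err = S_1/S_0.
  S_0^{−1} = 1^{−1} = 1 (mod 11), so α_err = 5·1 = 5 ≡ 5 = α_4. Error position i = 4.
  Consistency check: S_2/S_1 = 3·9 = 27 ≡ 5 = α_err ✓ (single-error assumption holds).
Step 4: error magnitude e = S_0/v_4 = S_0·∏_{j≠4}(α_4 − α_j) = 1·5 = 5 ≡ 5 (mod 11).
Step 5: correct position 4: c_4 = r_4 − e = 5 − 5 ≡ 0 (mod 11). Hence c = [10, 6, 9, 0, 1].
  Check: interpolating c through the α_i gives m(x) = 8 + 5·x (degree < 2) with m(α_i) = c_i for every i, so c is indeed a codeword.


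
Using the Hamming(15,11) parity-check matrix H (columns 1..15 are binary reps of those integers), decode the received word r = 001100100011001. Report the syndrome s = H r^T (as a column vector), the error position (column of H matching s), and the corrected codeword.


s = (1, 0, 0, 0)^T, error position = 8, corrected codeword c = 001100110011001

Compute s = H r^T mod 2 one row at a time:
  s_1 = 0 + 0 + 0 + 1 + 1 + 0 + 0 + 1 = 3 ≡ 1 (mod 2).
  s_2 = 1 + 0 + 0 + 1 + 1 + 0 + 0 + 1 = 4 ≡ 0 (mod 2).
  s_3 = 0 + 1 + 0 + 1 + 0 + 1 + 0 + 1 = 4 ≡ 0 (mod 2).
  s_4 = 0 + 1 + 0 + 1 + 0 + 1 + 0 + 1 = 4 ≡ 0 (mod 2).
s = (1, 0, 0, 0)^T — this equals column 8 of H (binary 1000), so error is at position 8.
Correct: flip bit 8 of r = 001100100011001 to get c = 001100110011001.


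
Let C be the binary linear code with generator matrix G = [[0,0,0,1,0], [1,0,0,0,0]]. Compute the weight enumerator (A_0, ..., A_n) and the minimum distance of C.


Weight distribution: A_0 = 1, A_1 = 2, A_2 = 1. Minimum distance d = 1.

Enumerate all 2^2 = 4 messages m ∈ F_2^2.
For each, compute codeword c = mG in F_2^5, then tally its weight.
  m = 00 → c = 00000, weight = 0.
  m = 10 → c = 00010, weight = 1.
  m = 01 → c = 10000, weight = 1.
  m = 11 → c = 10010, weight = 2.
Tally weights:
  weight 0: 1 codewords.
  weight 1: 2 codewords.
  weight 2: 1 codewords.
Minimum distance d = smallest w > 0 with A_w > 0 = 1.
Sanity: Σ A_w = 4 = 2^2 = 4 ✓.


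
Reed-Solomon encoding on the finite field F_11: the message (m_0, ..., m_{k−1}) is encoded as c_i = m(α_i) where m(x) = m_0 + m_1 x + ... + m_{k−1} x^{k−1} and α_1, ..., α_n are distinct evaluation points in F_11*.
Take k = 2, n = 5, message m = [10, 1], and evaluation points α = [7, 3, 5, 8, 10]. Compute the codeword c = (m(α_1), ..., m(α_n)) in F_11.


c = [6, 2, 4, 7, 9]

Message polynomial: m(x) = 10 + 1·x (mod 11).
For each evaluation point α_i, compute m(α_i) mod 11:
  α_1 = 7: Horner steps 1 → 6, so m(7) = 6.
  α_2 = 3: Horner steps 1 → 2, so m(3) = 2.
  α_3 = 5: Horner steps 1 → 4, so m(5) = 4.
  α_4 = 8: Horner steps 1 → 7, so m(8) = 7.
  α_5 = 10: Horner steps 1 → 9, so m(10) = 9.
Codeword c = [6, 2, 4, 7, 9] ∈ F_11^5.


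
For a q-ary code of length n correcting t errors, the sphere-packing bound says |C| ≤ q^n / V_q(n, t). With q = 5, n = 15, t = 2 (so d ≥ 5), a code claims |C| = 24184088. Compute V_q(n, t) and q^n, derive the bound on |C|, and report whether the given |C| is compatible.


V_q(n, t) = 1741, q^n = 30517578125, Hamming bound = 17528764, |C| = 24184088 > bound (violated).

Step 1: Compute V_q(n, t) = Σ_{j=0}^2 C(n, j) (q−1)^j.
  j = 0: C(15,0)·(4)^0 = 1·1 = 1.
  j = 1: C(15,1)·(4)^1 = 15·4 = 60.
  j = 2: C(15,2)·(4)^2 = 105·16 = 1680.
  V_q(n, t) = 1 + 60 + 1680 = 1741.
Step 2: q^n = 5^15 = 30517578125.
Step 3: Hamming bound ⌊q^n / V_q(n,t)⌋ = ⌊30517578125/1741⌋ = 17528764.
Step 4: Compare |C| = 24184088 to 17528764: violated.
The claimed |C| lies above the Hamming bound, so no 5-ary code of length 15 with d ≥ 5 can have 24184088 codewords.


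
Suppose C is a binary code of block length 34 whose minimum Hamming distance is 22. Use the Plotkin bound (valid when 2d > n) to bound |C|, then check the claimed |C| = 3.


Plotkin bound M ≤ 4; given |C| = 3 ≤ bound (satisfied).

Check applicability: 2d = 44, n = 34.
2d − n = 10 > 0, so Plotkin applies.
Compute d/(2d−n) = 22/10 ≈ 2.2000.
⌊d/(2d−n)⌋ = 2.
Plotkin bound: M ≤ 2·2 = 4.
Given |C| = 3, check: satisfied.
This |C| is below the Plotkin bound.


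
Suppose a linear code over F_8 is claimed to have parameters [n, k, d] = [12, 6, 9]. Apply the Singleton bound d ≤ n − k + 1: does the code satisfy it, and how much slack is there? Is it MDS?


Singleton RHS = n − k + 1 = 7, slack = -2, bound violated (no such code; not MDS).

Singleton bound: d ≤ n − k + 1.
Here n = 12, k = 6, so n − k + 1 = 7.
Given d = 9, check d ≤ 7: NO.
Slack = (n − k + 1) − d = -2.
The slack is negative: d = 9 exceeds n − k + 1 = 7 by 2, so the Singleton bound is violated and no linear [12, 6, 9]_8 code can exist. In particular it is not MDS (MDS requires d = n − k + 1 exactly).
Description: the claimed parameters are [12, 6, 9]_8; such a code would be impossible (violates the Singleton bound).


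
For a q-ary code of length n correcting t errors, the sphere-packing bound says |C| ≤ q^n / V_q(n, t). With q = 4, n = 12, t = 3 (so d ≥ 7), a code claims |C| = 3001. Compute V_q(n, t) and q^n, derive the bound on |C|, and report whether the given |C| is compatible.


V_q(n, t) = 6571, q^n = 16777216, Hamming bound = 2553, |C| = 3001 > bound (violated).

Step 1: Compute V_q(n, t) = Σ_{j=0}^3 C(n, j) (q−1)^j.
  j = 0: C(12,0)·(3)^0 = 1·1 = 1.
  j = 1: C(12,1)·(3)^1 = 12·3 = 36.
  j = 2: C(12,2)·(3)^2 = 66·9 = 594.
  j = 3: C(12,3)·(3)^3 = 220·27 = 5940.
  V_q(n, t) = 1 + 36 + 594 + 5940 = 6571.
Step 2: q^n = 4^12 = 16777216.
Step 3: Hamming bound ⌊q^n / V_q(n,t)⌋ = ⌊16777216/6571⌋ = 2553.
Step 4: Compare |C| = 3001 to 2553: violated.
The claimed |C| lies above the Hamming bound, so no 4-ary code of length 12 with d ≥ 7 can have 3001 codewords.


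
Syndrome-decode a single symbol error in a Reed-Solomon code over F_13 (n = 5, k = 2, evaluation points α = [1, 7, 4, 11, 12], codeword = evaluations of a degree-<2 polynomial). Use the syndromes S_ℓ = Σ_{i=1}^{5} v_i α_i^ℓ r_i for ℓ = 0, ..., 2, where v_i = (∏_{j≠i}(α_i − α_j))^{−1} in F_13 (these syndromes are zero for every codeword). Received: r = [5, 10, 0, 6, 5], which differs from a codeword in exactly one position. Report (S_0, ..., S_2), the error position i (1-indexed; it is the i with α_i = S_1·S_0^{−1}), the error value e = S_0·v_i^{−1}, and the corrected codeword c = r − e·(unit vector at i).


S = (7, 7, 7), error at position 1, error magnitude e = 2, c = [3, 10, 0, 6, 5].

Step 1: column multipliers v_i = (∏_{j≠i}(α_i − α_j))^{−1} mod 13.
  i = 1 (α = 1): (1−7)(1−4)(1−11)(1−12) = (−6)·(−3)·(−10)·(−11) = 1980 ≡ 4, so v_1 = 4^{−1} = 10 (mod 13).
  i = 2 (α = 7): (7−1)(7−4)(7−11)(7−12) = 6·3·(−4)·(−5) = 360 ≡ 9, so v_2 = 9^{−1} = 3 (mod 13).
  i = 3 (α = 4): (4−1)(4−7)(4−11)(4−12) = 3·(−3)·(−7)·(−8) = −504 ≡ 3, so v_3 = 3^{−1} = 9 (mod 13).
  i = 4 (α = 11): (11−1)(11−7)(11−4)(11−12) = 10·4·7·(−1) = −280 ≡ 6, so v_4 = 6^{−1} = 11 (mod 13).
  i = 5 (α = 12): (12−1)(12−7)(12−4)(12−11) = 11·5·8·1 = 440 ≡ 11, so v_5 = 11^{−1} = 6 (mod 13).
  v = [10, 3, 9, 11, 6].
Step 2: syndromes of r = [5, 10, 0, 6, 5] (all sums mod 13).
  S_0 = Σ v_i r_i = 10·5 + 3·10 + 9·0 + 11·6 + 6·5 = 176 ≡ 7.
  S_1 = Σ v_i α_i r_i = 10·1·5 + 3·7·10 + 9·4·0 + 11·11·6 + 6·12·5 = 1346 ≡ 7.
  α_i^2 mod 13 = [1, 10, 3, 4, 1].
  S_2 = Σ v_i α_i^2 r_i = 10·1·5 + 3·10·10 + 9·3·0 + 11·4·6 + 6·1·5 = 644 ≡ 7.
  S = (7, 7, 7) ≠ 0, so r is not a codeword (an error is present).
Step 3: locate the error. For a single error e at position i, S_ℓ = v_i·e·α_i^ℓ, so α_err = S_1/S_0.
  S_0^{−1} = 7^{−1} = 2 (mod 13), so α_err = 7·2 = 14 ≡ 1 = α_1. Error position i = 1.
  Consistency check: S_2/S_1 = 7·2 = 14 ≡ 1 = α_err ✓ (single-error assumption holds).
Step 4: error magnitude e = S_0/v_1 = S_0·∏_{j≠1}(α_1 − α_j) = 7·4 = 28 ≡ 2 (mod 13).
Step 5: correct position 1: c_1 = r_1 − e = 5 − 2 ≡ 3 (mod 13). Hence c = [3, 10, 0, 6, 5].
  Check: interpolating c through the α_i gives m(x) = 4 + 12·x (degree < 2) with m(α_i) = c_i for every i, so c is indeed a codeword.


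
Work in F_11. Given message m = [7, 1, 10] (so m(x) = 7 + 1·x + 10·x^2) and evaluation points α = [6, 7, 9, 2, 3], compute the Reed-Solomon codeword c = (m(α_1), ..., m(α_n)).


c = [10, 9, 1, 5, 1]

Message polynomial: m(x) = 7 + 1·x + 10·x^2 (mod 11).
For each evaluation point α_i, compute m(α_i) mod 11:
  α_1 = 6: Horner steps 10 → 6 → 10, so m(6) = 10.
  α_2 = 7: Horner steps 10 → 5 → 9, so m(7) = 9.
  α_3 = 9: Horner steps 10 → 3 → 1, so m(9) = 1.
  α_4 = 2: Horner steps 10 → 10 → 5, so m(2) = 5.
  α_5 = 3: Horner steps 10 → 9 → 1, so m(3) = 1.
Codeword c = [10, 9, 1, 5, 1] ∈ F_11^5.


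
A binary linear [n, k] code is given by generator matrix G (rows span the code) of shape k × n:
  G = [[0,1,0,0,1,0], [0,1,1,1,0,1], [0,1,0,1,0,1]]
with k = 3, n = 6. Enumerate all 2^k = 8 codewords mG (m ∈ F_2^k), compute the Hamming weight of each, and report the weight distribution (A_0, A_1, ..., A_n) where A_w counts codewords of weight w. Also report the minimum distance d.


Weight distribution: A_0 = 1, A_1 = 1, A_2 = 1, A_3 = 3, A_4 = 2. Minimum distance d = 1.

Enumerate all 2^3 = 8 messages m ∈ F_2^3.
For each, compute codeword c = mG in F_2^6, then tally its weight.
  m = 000 → c = 000000, weight = 0.
  m = 100 → c = 010010, weight = 2.
  m = 010 → c = 011101, weight = 4.
  m = 110 → c = 001111, weight = 4.
  m = 001 → c = 010101, weight = 3.
  m = 101 → c = 000111, weight = 3.
  m = 011 → c = 001000, weight = 1.
  m = 111 → c = 011010, weight = 3.
Tally weights:
  weight 0: 1 codewords.
  weight 1: 1 codewords.
  weight 2: 1 codewords.
  weight 3: 3 codewords.
  weight 4: 2 codewords.
Minimum distance d = smallest w > 0 with A_w > 0 = 1.
Sanity: Σ A_w = 8 = 2^3 = 8 ✓.


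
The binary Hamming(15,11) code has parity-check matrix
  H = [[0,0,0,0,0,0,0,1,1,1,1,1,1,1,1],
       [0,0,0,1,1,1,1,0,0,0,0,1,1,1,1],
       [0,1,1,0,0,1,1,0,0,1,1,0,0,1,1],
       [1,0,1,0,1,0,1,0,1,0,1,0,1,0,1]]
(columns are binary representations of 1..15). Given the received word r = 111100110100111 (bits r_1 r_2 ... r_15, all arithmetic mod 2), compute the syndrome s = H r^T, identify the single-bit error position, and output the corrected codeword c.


s = (1, 1, 0, 1)^T, error position = 13, corrected codeword c = 111100110100011

Compute s = H r^T mod 2 one row at a time:
  s_1 = 1 + 0 + 1 + 0 + 0 + 1 + 1 + 1 = 5 ≡ 1 (mod 2).
  s_2 = 1 + 0 + 0 + 1 + 0 + 1 + 1 + 1 = 5 ≡ 1 (mod 2).
  s_3 = 1 + 1 + 0 + 1 + 1 + 0 + 1 + 1 = 6 ≡ 0 (mod 2).
  s_4 = 1 + 1 + 0 + 1 + 0 + 0 + 1 + 1 = 5 ≡ 1 (mod 2).
s = (1, 1, 0, 1)^T — this equals column 13 of H (binary 1101), so error is at position 13.
Correct: flip bit 13 of r = 111100110100111 to get c = 111100110100011.


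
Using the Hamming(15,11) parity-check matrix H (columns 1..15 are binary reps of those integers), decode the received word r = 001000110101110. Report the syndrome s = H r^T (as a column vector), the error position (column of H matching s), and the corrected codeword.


s = (1, 0, 0, 1)^T, error position = 9, corrected codeword c = 001000111101110

Compute s = H r^T mod 2 one row at a time:
  s_1 = 1 + 0 + 1 + 0 + 1 + 1 + 1 + 0 = 5 ≡ 1 (mod 2).
  s_2 = 0 + 0 + 0 + 1 + 1 + 1 + 1 + 0 = 4 ≡ 0 (mod 2).
  s_3 = 0 + 1 + 0 + 1 + 1 + 0 + 1 + 0 = 4 ≡ 0 (mod 2).
  s_4 = 0 + 1 + 0 + 1 + 0 + 0 + 1 + 0 = 3 ≡ 1 (mod 2).
s = (1, 0, 0, 1)^T — this equals column 9 of H (binary 1001), so error is at position 9.
Correct: flip bit 9 of r = 001000110101110 to get c = 001000111101110.


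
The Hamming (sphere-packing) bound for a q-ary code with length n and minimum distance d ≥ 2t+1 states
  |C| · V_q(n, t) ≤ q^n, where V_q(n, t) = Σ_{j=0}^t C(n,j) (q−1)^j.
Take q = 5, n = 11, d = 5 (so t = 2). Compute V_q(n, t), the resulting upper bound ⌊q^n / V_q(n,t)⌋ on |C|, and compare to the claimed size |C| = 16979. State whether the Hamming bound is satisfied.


V_q(n, t) = 925, q^n = 48828125, Hamming bound = 52787, |C| = 16979 ≤ bound (satisfied).

Step 1: Compute V_q(n, t) = Σ_{j=0}^2 C(n, j) (q−1)^j.
  j = 0: C(11,0)·(4)^0 = 1·1 = 1.
  j = 1: C(11,1)·(4)^1 = 11·4 = 44.
  j = 2: C(11,2)·(4)^2 = 55·16 = 880.
  V_q(n, t) = 1 + 44 + 880 = 925.
Step 2: q^n = 5^11 = 48828125.
Step 3: Hamming bound ⌊q^n / V_q(n,t)⌋ = ⌊48828125/925⌋ = 52787.
Step 4: Compare |C| = 16979 to 52787: satisfied.
The claimed |C| lies below the Hamming bound.


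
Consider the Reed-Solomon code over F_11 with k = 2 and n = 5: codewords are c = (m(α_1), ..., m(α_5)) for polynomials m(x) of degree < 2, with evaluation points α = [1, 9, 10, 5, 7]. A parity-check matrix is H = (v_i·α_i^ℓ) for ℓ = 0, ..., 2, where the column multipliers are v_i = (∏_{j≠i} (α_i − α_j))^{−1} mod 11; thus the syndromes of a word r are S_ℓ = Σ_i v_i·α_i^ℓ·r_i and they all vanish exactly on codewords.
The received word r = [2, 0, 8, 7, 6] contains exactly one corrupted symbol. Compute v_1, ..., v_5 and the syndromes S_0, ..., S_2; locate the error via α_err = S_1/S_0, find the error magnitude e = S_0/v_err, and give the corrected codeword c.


S = (10, 6, 8), error at position 4, error magnitude e = 6, c = [2, 0, 8, 1, 6].

Step 1: column multipliers v_i = (∏_{j≠i}(α_i − α_j))^{−1} mod 11.
  i = 1 (α = 1): (1−9)(1−10)(1−5)(1−7) = (−8)·(−9)·(−4)·(−6) = 1728 ≡ 1, so v_1 = 1^{−1} = 1 (mod 11).
  i = 2 (α = 9): (9−1)(9−10)(9−5)(9−7) = 8·(−1)·4·2 = −64 ≡ 2, so v_2 = 2^{−1} = 6 (mod 11).
  i = 3 (α = 10): (10−1)(10−9)(10−5)(10−7) = 9·1·5·3 = 135 ≡ 3, so v_3 = 3^{−1} = 4 (mod 11).
  i = 4 (α = 5): (5−1)(5−9)(5−10)(5−7) = 4·(−4)·(−5)·(−2) = −160 ≡ 5, so v_4 = 5^{−1} = 9 (mod 11).
  i = 5 (α = 7): (7−1)(7−9)(7−10)(7−5) = 6·(−2)·(−3)·2 = 72 ≡ 6, so v_5 = 6^{−1} = 2 (mod 11).
  v = [1, 6, 4, 9, 2].
Step 2: syndromes of r = [2, 0, 8, 7, 6] (all sums mod 11).
  S_0 = Σ v_i r_i = 1·2 + 6·0 + 4·8 + 9·7 + 2·6 = 109 ≡ 10.
  S_1 = Σ v_i α_i r_i = 1·1·2 + 6·9·0 + 4·10·8 + 9·5·7 + 2·7·6 = 721 ≡ 6.
  α_i^2 mod 11 = [1, 4, 1, 3, 5].
  S_2 = Σ v_i α_i^2 r_i = 1·1·2 + 6·4·0 + 4·1·8 + 9·3·7 + 2·5·6 = 283 ≡ 8.
  S = (10, 6, 8) ≠ 0, so r is not a codeword (an error is present).
Step 3: locate the error. For a single error e at position i, S_ℓ = v_i·e·α_i^ℓ, so α_err = S_1/S_0.
  S_0^{−1} = 10^{−1} = 10 (mod 11), so α_err = 6·10 = 60 ≡ 5 = α_4. Error position i = 4.
  Consistency check: S_2/S_1 = 8·2 = 16 ≡ 5 = α_err ✓ (single-error assumption holds).
Step 4: error magnitude e = S_0/v_4 = S_0·∏_{j≠4}(α_4 − α_j) = 10·5 = 50 ≡ 6 (mod 11).
Step 5: correct position 4: c_4 = r_4 − e = 7 − 6 ≡ 1 (mod 11). Hence c = [2, 0, 8, 1, 6].
  Check: interpolating c through the α_i gives m(x) = 5 + 8·x (degree < 2) with m(α_i) = c_i for every i, so c is indeed a codeword.


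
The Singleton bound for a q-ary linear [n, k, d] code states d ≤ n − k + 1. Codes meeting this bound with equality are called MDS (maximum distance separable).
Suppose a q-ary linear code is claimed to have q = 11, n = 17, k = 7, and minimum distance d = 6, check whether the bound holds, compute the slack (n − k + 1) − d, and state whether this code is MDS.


Singleton RHS = n − k + 1 = 11, slack = 5, bound satisfied, not MDS.

Singleton bound: d ≤ n − k + 1.
Here n = 17, k = 7, so n − k + 1 = 11.
Given d = 6, check d ≤ 11: YES.
Slack = (n − k + 1) − d = 5.
The code is NOT MDS (slack = 5 > 0).
Description: the claimed parameters are [17, 7, 6]_11; such a code would be non-MDS.


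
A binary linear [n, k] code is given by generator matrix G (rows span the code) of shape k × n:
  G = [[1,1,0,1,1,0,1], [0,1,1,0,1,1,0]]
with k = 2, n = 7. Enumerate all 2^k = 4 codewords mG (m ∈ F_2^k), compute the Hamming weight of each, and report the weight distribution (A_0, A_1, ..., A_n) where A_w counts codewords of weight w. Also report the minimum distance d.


Weight distribution: A_0 = 1, A_4 = 1, A_5 = 2. Minimum distance d = 4.

Enumerate all 2^2 = 4 messages m ∈ F_2^2.
For each, compute codeword c = mG in F_2^7, then tally its weight.
  m = 00 → c = 0000000, weight = 0.
  m = 10 → c = 1101101, weight = 5.
  m = 01 → c = 0110110, weight = 4.
  m = 11 → c = 1011011, weight = 5.
Tally weights:
  weight 0: 1 codewords.
  weight 4: 1 codewords.
  weight 5: 2 codewords.
Minimum distance d = smallest w > 0 with A_w > 0 = 4.
Sanity: Σ A_w = 4 = 2^2 = 4 ✓.


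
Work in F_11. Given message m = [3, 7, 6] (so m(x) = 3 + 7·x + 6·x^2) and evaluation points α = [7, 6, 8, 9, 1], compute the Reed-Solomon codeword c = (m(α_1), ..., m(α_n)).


c = [5, 8, 3, 2, 5]

Message polynomial: m(x) = 3 + 7·x + 6·x^2 (mod 11).
For each evaluation point α_i, compute m(α_i) mod 11:
  α_1 = 7: Horner steps 6 → 5 → 5, so m(7) = 5.
  α_2 = 6: Horner steps 6 → 10 → 8, so m(6) = 8.
  α_3 = 8: Horner steps 6 → 0 → 3, so m(8) = 3.
  α_4 = 9: Horner steps 6 → 6 → 2, so m(9) = 2.
  α_5 = 1: Horner steps 6 → 2 → 5, so m(1) = 5.
Codeword c = [5, 8, 3, 2, 5] ∈ F_11^5.


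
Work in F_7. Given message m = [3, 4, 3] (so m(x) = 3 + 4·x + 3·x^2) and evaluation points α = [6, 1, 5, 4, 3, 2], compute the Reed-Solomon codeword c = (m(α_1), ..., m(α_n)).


c = [2, 3, 0, 4, 0, 2]

Message polynomial: m(x) = 3 + 4·x + 3·x^2 (mod 7).
For each evaluation point α_i, compute m(α_i) mod 7:
  α_1 = 6: Horner steps 3 → 1 → 2, so m(6) = 2.
  α_2 = 1: Horner steps 3 → 0 → 3, so m(1) = 3.
  α_3 = 5: Horner steps 3 → 5 → 0, so m(5) = 0.
  α_4 = 4: Horner steps 3 → 2 → 4, so m(4) = 4.
  α_5 = 3: Horner steps 3 → 6 → 0, so m(3) = 0.
  α_6 = 2: Horner steps 3 → 3 → 2, so m(2) = 2.
Codeword c = [2, 3, 0, 4, 0, 2] ∈ F_7^6.


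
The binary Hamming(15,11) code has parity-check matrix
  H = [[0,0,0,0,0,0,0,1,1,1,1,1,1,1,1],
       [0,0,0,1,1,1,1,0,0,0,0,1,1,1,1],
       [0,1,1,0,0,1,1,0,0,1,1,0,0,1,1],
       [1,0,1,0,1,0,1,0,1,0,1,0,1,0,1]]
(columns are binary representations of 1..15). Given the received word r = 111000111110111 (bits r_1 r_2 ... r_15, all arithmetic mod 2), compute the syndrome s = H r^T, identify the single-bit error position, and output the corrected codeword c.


s = (1, 0, 1, 1)^T, error position = 11, corrected codeword c = 111000111100111

Compute s = H r^T mod 2 one row at a time:
  s_1 = 1 + 1 + 1 + 1 + 0 + 1 + 1 + 1 = 7 ≡ 1 (mod 2).
  s_2 = 0 + 0 + 0 + 1 + 0 + 1 + 1 + 1 = 4 ≡ 0 (mod 2).
  s_3 = 1 + 1 + 0 + 1 + 1 + 1 + 1 + 1 = 7 ≡ 1 (mod 2).
  s_4 = 1 + 1 + 0 + 1 + 1 + 1 + 1 + 1 = 7 ≡ 1 (mod 2).
s = (1, 0, 1, 1)^T — this equals column 11 of H (binary 1011), so error is at position 11.
Correct: flip bit 11 of r = 111000111110111 to get c = 111000111100111.


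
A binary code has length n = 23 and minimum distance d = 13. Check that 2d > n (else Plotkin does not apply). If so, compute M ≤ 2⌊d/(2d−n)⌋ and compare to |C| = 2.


Plotkin bound M ≤ 8; given |C| = 2 ≤ bound (satisfied).

Check applicability: 2d = 26, n = 23.
2d − n = 3 > 0, so Plotkin applies.
Compute d/(2d−n) = 13/3 ≈ 4.3333.
⌊d/(2d−n)⌋ = 4.
Plotkin bound: M ≤ 2·4 = 8.
Given |C| = 2, check: satisfied.
This |C| is below the Plotkin bound.


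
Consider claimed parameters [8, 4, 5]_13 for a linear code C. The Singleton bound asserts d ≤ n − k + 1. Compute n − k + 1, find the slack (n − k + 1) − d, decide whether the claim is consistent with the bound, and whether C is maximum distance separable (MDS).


Singleton RHS = n − k + 1 = 5, slack = 0, bound satisfied, MDS.

Singleton bound: d ≤ n − k + 1.
Here n = 8, k = 4, so n − k + 1 = 5.
Given d = 5, check d ≤ 5: YES.
Slack = (n − k + 1) − d = 0.
The code is MDS (slack = 0).
Description: the claimed parameters are [8, 4, 5]_13; such a code would be MDS (meets Singleton bound).


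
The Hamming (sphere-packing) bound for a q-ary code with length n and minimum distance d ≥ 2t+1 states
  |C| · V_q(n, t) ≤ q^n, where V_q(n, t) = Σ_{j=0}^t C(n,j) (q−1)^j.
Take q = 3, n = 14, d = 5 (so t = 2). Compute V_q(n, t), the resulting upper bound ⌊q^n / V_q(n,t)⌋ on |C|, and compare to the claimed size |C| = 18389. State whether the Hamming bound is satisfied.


V_q(n, t) = 393, q^n = 4782969, Hamming bound = 12170, |C| = 18389 > bound (violated).

Step 1: Compute V_q(n, t) = Σ_{j=0}^2 C(n, j) (q−1)^j.
  j = 0: C(14,0)·(2)^0 = 1·1 = 1.
  j = 1: C(14,1)·(2)^1 = 14·2 = 28.
  j = 2: C(14,2)·(2)^2 = 91·4 = 364.
  V_q(n, t) = 1 + 28 + 364 = 393.
Step 2: q^n = 3^14 = 4782969.
Step 3: Hamming bound ⌊q^n / V_q(n,t)⌋ = ⌊4782969/393⌋ = 12170.
Step 4: Compare |C| = 18389 to 12170: violated.
The claimed |C| lies above the Hamming bound, so no 3-ary code of length 14 with d ≥ 5 can have 18389 codewords.


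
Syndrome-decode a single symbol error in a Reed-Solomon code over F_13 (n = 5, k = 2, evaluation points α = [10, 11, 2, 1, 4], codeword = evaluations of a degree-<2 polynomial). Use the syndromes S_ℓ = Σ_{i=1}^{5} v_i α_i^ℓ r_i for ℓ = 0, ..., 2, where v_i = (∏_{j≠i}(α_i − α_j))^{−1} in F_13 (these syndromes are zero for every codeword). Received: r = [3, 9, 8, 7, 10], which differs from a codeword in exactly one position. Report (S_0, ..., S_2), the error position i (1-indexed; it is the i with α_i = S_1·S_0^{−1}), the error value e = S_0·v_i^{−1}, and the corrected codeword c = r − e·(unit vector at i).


S = (3, 7, 12), error at position 2, error magnitude e = 5, c = [3, 4, 8, 7, 10].

Step 1: column multipliers v_i = (∏_{j≠i}(α_i − α_j))^{−1} mod 13.
  i = 1 (α = 10): (10−11)(10−2)(10−1)(10−4) = (−1)·8·9·6 = −432 ≡ 10, so v_1 = 10^{−1} = 4 (mod 13).
  i = 2 (α = 11): (11−10)(11−2)(11−1)(11−4) = 1·9·10·7 = 630 ≡ 6, so v_2 = 6^{−1} = 11 (mod 13).
  i = 3 (α = 2): (2−10)(2−11)(2−1)(2−4) = (−8)·(−9)·1·(−2) = −144 ≡ 12, so v_3 = 12^{−1} = 12 (mod 13).
  i = 4 (α = 1): (1−10)(1−11)(1−2)(1−4) = (−9)·(−10)·(−1)·(−3) = 270 ≡ 10, so v_4 = 10^{−1} = 4 (mod 13).
  i = 5 (α = 4): (4−10)(4−11)(4−2)(4−1) = (−6)·(−7)·2·3 = 252 ≡ 5, so v_5 = 5^{−1} = 8 (mod 13).
  v = [4, 11, 12, 4, 8].
Step 2: syndromes of r = [3, 9, 8, 7, 10] (all sums mod 13).
  S_0 = Σ v_i r_i = 4·3 + 11·9 + 12·8 + 4·7 + 8·10 = 315 ≡ 3.
  S_1 = Σ v_i α_i r_i = 4·10·3 + 11·11·9 + 12·2·8 + 4·1·7 + 8·4·10 = 1749 ≡ 7.
  α_i^2 mod 13 = [9, 4, 4, 1, 3].
  S_2 = Σ v_i α_i^2 r_i = 4·9·3 + 11·4·9 + 12·4·8 + 4·1·7 + 8·3·10 = 1156 ≡ 12.
  S = (3, 7, 12) ≠ 0, so r is not a codeword (an error is present).
Step 3: locate the error. For a single error e at position i, S_ℓ = v_i·e·α_i^ℓ, so α_err = S_1/S_0.
  S_0^{−1} = 3^{−1} = 9 (mod 13), so α_err = 7·9 = 63 ≡ 11 = α_2. Error position i = 2.
  Consistency check: S_2/S_1 = 12·2 = 24 ≡ 11 = α_err ✓ (single-error assumption holds).
Step 4: error magnitude e = S_0/v_2 = S_0·∏_{j≠2}(α_2 − α_j) = 3·6 = 18 ≡ 5 (mod 13).
Step 5: correct position 2: c_2 = r_2 − e = 9 − 5 ≡ 4 (mod 13). Hence c = [3, 4, 8, 7, 10].
  Check: interpolating c through the α_i gives m(x) = 6 + 1·x (degree < 2) with m(α_i) = c_i for every i, so c is indeed a codeword.


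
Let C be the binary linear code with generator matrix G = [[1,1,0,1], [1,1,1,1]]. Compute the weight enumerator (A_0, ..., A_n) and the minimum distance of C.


Weight distribution: A_0 = 1, A_1 = 1, A_3 = 1, A_4 = 1. Minimum distance d = 1.

Enumerate all 2^2 = 4 messages m ∈ F_2^2.
For each, compute codeword c = mG in F_2^4, then tally its weight.
  m = 00 → c = 0000, weight = 0.
  m = 10 → c = 1101, weight = 3.
  m = 01 → c = 1111, weight = 4.
  m = 11 → c = 0010, weight = 1.
Tally weights:
  weight 0: 1 codewords.
  weight 1: 1 codewords.
  weight 3: 1 codewords.
  weight 4: 1 codewords.
Minimum distance d = smallest w > 0 with A_w > 0 = 1.
Sanity: Σ A_w = 4 = 2^2 = 4 ✓.


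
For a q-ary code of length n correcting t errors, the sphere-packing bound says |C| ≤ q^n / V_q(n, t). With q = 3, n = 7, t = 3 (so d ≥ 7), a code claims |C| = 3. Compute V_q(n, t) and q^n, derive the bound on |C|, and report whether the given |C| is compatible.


V_q(n, t) = 379, q^n = 2187, Hamming bound = 5, |C| = 3 ≤ bound (satisfied).

Step 1: Compute V_q(n, t) = Σ_{j=0}^3 C(n, j) (q−1)^j.
  j = 0: C(7,0)·(2)^0 = 1·1 = 1.
  j = 1: C(7,1)·(2)^1 = 7·2 = 14.
  j = 2: C(7,2)·(2)^2 = 21·4 = 84.
  j = 3: C(7,3)·(2)^3 = 35·8 = 280.
  V_q(n, t) = 1 + 14 + 84 + 280 = 379.
Step 2: q^n = 3^7 = 2187.
Step 3: Hamming bound ⌊q^n / V_q(n,t)⌋ = ⌊2187/379⌋ = 5.
Step 4: Compare |C| = 3 to 5: satisfied.
The claimed |C| lies below the Hamming bound.
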